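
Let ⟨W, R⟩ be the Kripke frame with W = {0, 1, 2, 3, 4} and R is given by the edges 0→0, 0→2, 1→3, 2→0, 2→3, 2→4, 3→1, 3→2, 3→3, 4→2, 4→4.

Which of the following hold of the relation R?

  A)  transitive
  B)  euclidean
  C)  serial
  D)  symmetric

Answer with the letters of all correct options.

(A) not transitive: 0 R 2 and 2 R 3 but not 0 R 3.
(B) not euclidean: 2 R 0 and 2 R 3 but not 0 R 3.
(C) serial: every world has an R-successor.
(D) symmetric: every R-edge is matched by its reverse.

C, D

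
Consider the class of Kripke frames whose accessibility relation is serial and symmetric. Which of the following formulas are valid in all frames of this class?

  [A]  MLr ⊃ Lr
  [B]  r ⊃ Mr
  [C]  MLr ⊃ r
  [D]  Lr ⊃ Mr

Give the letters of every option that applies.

C, D

(A) MLr ⊃ Lr is the dual of axiom 5, which corresponds to the euclidean property. Such an R need not be euclidean — not valid.
(B) the dual of axiom T: valid iff R is reflexive. Such an R need not be reflexive — not valid.
(C) MLr ⊃ r (the dual of axiom B) characterises the symmetric frames. Every such R is symmetric — valid.
(D) axiom D: valid iff R is serial. Every such R is serial — valid.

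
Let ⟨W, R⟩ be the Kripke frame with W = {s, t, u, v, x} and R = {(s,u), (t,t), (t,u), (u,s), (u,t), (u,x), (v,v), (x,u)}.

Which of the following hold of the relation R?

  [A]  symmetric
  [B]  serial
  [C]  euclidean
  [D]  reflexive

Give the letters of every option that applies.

(A) symmetric: every R-edge is matched by its reverse.
(B) serial: every world has an R-successor.
(C) not euclidean: u R s and u R t but not s R t.
(D) not reflexive: not s R s.

A, B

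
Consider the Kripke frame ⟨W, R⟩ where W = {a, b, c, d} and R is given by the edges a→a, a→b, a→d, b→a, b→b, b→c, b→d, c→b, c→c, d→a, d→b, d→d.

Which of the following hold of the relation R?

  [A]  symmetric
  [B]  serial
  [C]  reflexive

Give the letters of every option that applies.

A, B, C

(A) symmetric: every R-edge is matched by its reverse.
(B) serial: every world has an R-successor.
(C) reflexive: each world relates to itself.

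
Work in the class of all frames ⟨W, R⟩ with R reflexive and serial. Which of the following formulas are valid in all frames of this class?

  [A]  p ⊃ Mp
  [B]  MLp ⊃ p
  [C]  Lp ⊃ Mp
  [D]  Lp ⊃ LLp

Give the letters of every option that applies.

(A) p ⊃ Mp (the dual of axiom T) characterises the reflexive frames. Every such R is reflexive — valid.
(B) MLp ⊃ p is the dual of axiom B; it is valid on a frame exactly when R is symmetric. Such an R need not be symmetric, so not valid.
(C) Lp ⊃ Mp is axiom D; it is valid on a frame exactly when R is serial. Every such R is serial, so valid.
(D) axiom 4: valid iff R is transitive. Such an R need not be transitive — not valid.

A, C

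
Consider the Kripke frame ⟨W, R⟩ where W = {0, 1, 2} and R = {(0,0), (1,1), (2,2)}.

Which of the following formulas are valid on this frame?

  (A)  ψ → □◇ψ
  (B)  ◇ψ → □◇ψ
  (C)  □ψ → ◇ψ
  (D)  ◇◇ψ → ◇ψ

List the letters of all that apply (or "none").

A, B, C, D

R is symmetric: every R-edge is matched by its reverse.
R is transitive: R is closed under composition.
R is euclidean: any two R-successors of the same world are R-related.
R is serial: every world has an R-successor.
(A) axiom B: valid iff R is symmetric. R is symmetric — valid.
(B) ◇ψ → □◇ψ is axiom 5, which corresponds to the euclidean property. R is euclidean — valid.
(C) □ψ → ◇ψ is axiom D; it is valid on a frame exactly when R is serial. R is serial, so valid.
(D) ◇◇ψ → ◇ψ (the dual of axiom 4) characterises the transitive frames. R is transitive — valid.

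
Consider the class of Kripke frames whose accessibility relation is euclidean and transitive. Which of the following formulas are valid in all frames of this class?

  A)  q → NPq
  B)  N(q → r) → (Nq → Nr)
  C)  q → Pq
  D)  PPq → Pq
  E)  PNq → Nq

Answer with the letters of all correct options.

(A) q → NPq (axiom B) characterises the symmetric frames. Such an R need not be symmetric — not valid.
(B) N(q → r) → (Nq → Nr) is the K axiom; it holds on all frames — valid.
(C) q → Pq is the dual of axiom T; it is valid on a frame exactly when R is reflexive. Such an R need not be reflexive, so not valid.
(D) the dual of axiom 4: valid iff R is transitive. Every such R is transitive — valid.
(E) PNq → Nq is the dual of axiom 5; it is valid on a frame exactly when R is euclidean. Every such R is euclidean, so valid.

B, D, E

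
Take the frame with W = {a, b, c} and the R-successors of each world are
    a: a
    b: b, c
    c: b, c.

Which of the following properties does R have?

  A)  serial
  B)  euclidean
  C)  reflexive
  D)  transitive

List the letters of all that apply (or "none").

A, B, C, D

(A) serial: every world has an R-successor.
(B) euclidean: any two R-successors of the same world are R-related.
(C) reflexive: each world relates to itself.
(D) transitive: R is closed under composition.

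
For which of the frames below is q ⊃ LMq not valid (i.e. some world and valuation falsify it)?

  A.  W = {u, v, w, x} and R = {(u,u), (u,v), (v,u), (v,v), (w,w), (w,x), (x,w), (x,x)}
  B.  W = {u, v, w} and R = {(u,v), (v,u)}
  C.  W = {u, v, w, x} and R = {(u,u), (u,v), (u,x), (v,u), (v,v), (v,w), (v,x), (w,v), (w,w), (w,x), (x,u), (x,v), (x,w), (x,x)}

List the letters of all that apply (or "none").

none

The schema q ⊃ LMq is axiom B; it is valid on a frame iff R is symmetric.
(A) R is symmetric (every R-edge is matched by its reverse), so the schema is valid here.
(B) R is symmetric (every R-edge is matched by its reverse), so the schema is valid here.
(C) R is symmetric (every R-edge is matched by its reverse), so the schema is valid here.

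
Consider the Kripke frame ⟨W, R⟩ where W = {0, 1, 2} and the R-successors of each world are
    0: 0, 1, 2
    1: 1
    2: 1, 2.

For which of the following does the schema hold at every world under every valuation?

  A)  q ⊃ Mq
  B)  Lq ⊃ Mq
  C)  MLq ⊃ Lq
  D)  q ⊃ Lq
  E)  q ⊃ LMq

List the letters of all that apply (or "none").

A, B

R is reflexive: each world relates to itself.
R is not symmetric: 0 R 1 but not 1 R 0.
R is not euclidean: 0 R 1 and 0 R 0 but not 1 R 0.
R is serial: every world has an R-successor.
R is not a subset of the identity: 0 R 1 with 0 ≠ 1.
(A) q ⊃ Mq (the dual of axiom T) characterises the reflexive frames. R is reflexive — valid.
(B) Lq ⊃ Mq is axiom D, which corresponds to seriality. R is serial — valid.
(C) MLq ⊃ Lq is the dual of axiom 5; it is valid on a frame exactly when R is euclidean. R is not euclidean, so not valid.
(D) q ⊃ Lq is equivalent to ◇p→p; it holds exactly when R ⊆ identity. Here R ⊄ identity — not valid.
(E) axiom B: valid iff R is symmetric. R is not symmetric — not valid.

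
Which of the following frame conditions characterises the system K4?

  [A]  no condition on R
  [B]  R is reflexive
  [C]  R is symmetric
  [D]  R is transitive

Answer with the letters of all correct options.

(A) this class determines K, not K4.
(B) this class determines T (= KT), not K4.
(C) this class determines KB, not K4.
(D) K4 is sound and complete for exactly this class.

D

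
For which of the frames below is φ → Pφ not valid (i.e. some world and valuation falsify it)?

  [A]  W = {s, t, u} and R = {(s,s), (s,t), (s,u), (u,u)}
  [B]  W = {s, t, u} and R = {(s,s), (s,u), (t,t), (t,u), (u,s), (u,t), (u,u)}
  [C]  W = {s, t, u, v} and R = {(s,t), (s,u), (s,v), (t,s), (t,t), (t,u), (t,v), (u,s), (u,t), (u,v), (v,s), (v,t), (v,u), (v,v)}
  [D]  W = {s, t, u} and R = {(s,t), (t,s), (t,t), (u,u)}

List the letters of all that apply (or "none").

The schema φ → Pφ is the dual of axiom T; it is valid on a frame iff R is reflexive.
(A) R is not reflexive (not t R t), so the schema fails here.
(B) R is reflexive (each world relates to itself), so the schema is valid here.
(C) R is not reflexive (not s R s), so the schema fails here.
(D) R is not reflexive (not s R s), so the schema fails here.

A, C, D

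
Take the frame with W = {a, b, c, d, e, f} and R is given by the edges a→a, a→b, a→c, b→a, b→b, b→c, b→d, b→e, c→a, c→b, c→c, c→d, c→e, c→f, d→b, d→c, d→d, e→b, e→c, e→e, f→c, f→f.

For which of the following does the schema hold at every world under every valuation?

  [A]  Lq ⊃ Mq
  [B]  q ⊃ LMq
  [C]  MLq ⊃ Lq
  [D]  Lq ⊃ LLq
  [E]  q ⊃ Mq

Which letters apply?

A, B, E

R is reflexive: each world relates to itself.
R is symmetric: every R-edge is matched by its reverse.
R is not transitive: a R b and b R d but not a R d.
R is not euclidean: b R a and b R d but not a R d.
R is serial: every world has an R-successor.
(A) Lq ⊃ Mq (axiom D) characterises the serial frames. R is serial — valid.
(B) q ⊃ LMq (axiom B) characterises the symmetric frames. R is symmetric — valid.
(C) MLq ⊃ Lq is the dual of axiom 5, which corresponds to the euclidean property. R is not euclidean — not valid.
(D) Lq ⊃ LLq is axiom 4; it is valid on a frame exactly when R is transitive. R is not transitive, so not valid.
(E) the dual of axiom T: valid iff R is reflexive. R is reflexive — valid.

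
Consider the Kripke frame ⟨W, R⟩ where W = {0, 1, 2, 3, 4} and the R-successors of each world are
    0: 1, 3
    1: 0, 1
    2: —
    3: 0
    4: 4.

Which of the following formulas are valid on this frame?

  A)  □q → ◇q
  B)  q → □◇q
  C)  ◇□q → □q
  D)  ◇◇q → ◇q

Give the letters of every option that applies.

B

R is symmetric: every R-edge is matched by its reverse.
R is not transitive: 0 R 1 and 1 R 0 but not 0 R 0.
R is not euclidean: 0 R 1 and 0 R 3 but not 1 R 3.
R is not serial: 2 has no R-successor.
(A) □q → ◇q is axiom D; it is valid on a frame exactly when R is serial. R is not serial, so not valid.
(B) q → □◇q is axiom B; it is valid on a frame exactly when R is symmetric. R is symmetric, so valid.
(C) the dual of axiom 5: valid iff R is euclidean. R is not euclidean — not valid.
(D) ◇◇q → ◇q is the dual of axiom 4, which corresponds to transitivity. R is not transitive — not valid.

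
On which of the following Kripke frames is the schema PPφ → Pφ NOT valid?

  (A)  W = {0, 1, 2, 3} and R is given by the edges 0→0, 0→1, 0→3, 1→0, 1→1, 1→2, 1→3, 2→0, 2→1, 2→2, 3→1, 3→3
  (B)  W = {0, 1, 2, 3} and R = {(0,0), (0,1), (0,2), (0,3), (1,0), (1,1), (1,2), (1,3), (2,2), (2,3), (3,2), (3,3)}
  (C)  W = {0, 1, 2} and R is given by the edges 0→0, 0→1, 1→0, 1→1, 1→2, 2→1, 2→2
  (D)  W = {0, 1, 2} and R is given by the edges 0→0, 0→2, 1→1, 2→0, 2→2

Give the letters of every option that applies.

The schema PPφ → Pφ is the dual of axiom 4; it is valid on a frame iff R is transitive.
(A) R is not transitive (0 R 1 and 1 R 2 but not 0 R 2), so the schema fails here.
(B) R is transitive (R is closed under composition), so the schema is valid here.
(C) R is not transitive (0 R 1 and 1 R 2 but not 0 R 2), so the schema fails here.
(D) R is transitive (R is closed under composition), so the schema is valid here.

A, C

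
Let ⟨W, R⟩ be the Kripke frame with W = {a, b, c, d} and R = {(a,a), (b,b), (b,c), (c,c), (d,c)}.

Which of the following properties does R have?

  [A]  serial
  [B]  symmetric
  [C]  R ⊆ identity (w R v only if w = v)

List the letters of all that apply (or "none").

(A) serial: every world has an R-successor.
(B) not symmetric: b R c but not c R b.
(C) not ⊆ identity: b R c with b ≠ c.

A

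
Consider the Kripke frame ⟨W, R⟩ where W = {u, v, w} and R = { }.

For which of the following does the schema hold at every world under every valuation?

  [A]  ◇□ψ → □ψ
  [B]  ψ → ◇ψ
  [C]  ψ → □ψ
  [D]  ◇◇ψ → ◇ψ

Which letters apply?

R is not reflexive: not u R u.
R is transitive: R is closed under composition.
R is euclidean: any two R-successors of the same world are R-related.
R is a subset of the identity: every R-edge is a self-loop.
(A) ◇□ψ → □ψ (the dual of axiom 5) characterises the euclidean frames. R is euclidean — valid.
(B) ψ → ◇ψ is the dual of axiom T; it is valid on a frame exactly when R is reflexive. R is not reflexive, so not valid.
(C) ψ → □ψ (equivalent to ◇p→p) corresponds to R being a subset of the identity. Here R ⊆ identity, so valid.
(D) ◇◇ψ → ◇ψ (the dual of axiom 4) characterises the transitive frames. R is transitive — valid.

A, C, D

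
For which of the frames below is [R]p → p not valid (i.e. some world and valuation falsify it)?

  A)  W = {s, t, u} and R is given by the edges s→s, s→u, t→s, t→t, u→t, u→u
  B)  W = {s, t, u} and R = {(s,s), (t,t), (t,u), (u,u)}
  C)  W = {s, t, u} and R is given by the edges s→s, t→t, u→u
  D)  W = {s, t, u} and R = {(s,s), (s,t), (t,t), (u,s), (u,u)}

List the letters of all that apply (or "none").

none

The schema [R]p → p is axiom T; it is valid on a frame iff R is reflexive.
(A) R is reflexive (each world relates to itself), so the schema is valid here.
(B) R is reflexive (each world relates to itself), so the schema is valid here.
(C) R is reflexive (each world relates to itself), so the schema is valid here.
(D) R is reflexive (each world relates to itself), so the schema is valid here.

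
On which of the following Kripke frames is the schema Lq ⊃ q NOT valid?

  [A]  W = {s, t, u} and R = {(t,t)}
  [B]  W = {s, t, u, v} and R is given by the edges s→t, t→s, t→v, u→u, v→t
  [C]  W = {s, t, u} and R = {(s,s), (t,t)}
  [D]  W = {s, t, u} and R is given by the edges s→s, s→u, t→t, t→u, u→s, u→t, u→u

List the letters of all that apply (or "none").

The schema Lq ⊃ q is axiom T; it is valid on a frame iff R is reflexive.
(A) R is not reflexive (not s R s), so the schema fails here.
(B) R is not reflexive (not s R s), so the schema fails here.
(C) R is not reflexive (not u R u), so the schema fails here.
(D) R is reflexive (each world relates to itself), so the schema is valid here.

A, B, C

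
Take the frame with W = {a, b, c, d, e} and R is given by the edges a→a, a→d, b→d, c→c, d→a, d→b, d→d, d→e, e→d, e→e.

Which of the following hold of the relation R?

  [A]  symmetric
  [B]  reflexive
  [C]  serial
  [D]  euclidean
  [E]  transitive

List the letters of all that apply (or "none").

A, C

(A) symmetric: every R-edge is matched by its reverse.
(B) not reflexive: not b R b.
(C) serial: every world has an R-successor.
(D) not euclidean: d R a and d R b but not a R b.
(E) not transitive: a R d and d R b but not a R b.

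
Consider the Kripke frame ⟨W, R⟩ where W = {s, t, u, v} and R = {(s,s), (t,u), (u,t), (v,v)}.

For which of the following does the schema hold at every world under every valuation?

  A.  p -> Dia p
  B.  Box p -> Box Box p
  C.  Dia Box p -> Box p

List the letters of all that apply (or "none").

R is not reflexive: not t R t.
R is not transitive: t R u and u R t but not t R t.
R is not euclidean: t R u and t R u but not u R u.
(A) p -> Dia p is the dual of axiom T; it is valid on a frame exactly when R is reflexive. R is not reflexive, so not valid.
(B) Box p -> Box Box p is axiom 4, which corresponds to transitivity. R is not transitive — not valid.
(C) Dia Box p -> Box p is the dual of axiom 5; it is valid on a frame exactly when R is euclidean. R is not euclidean, so not valid.

none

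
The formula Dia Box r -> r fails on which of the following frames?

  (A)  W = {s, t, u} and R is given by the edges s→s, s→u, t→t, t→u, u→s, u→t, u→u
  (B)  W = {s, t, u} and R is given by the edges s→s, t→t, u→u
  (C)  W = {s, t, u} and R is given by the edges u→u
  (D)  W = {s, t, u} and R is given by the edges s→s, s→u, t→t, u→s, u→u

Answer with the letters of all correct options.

none

The schema Dia Box r -> r is the dual of axiom B; it is valid on a frame iff R is symmetric.
(A) R is symmetric (every R-edge is matched by its reverse), so the schema is valid here.
(B) R is symmetric (every R-edge is matched by its reverse), so the schema is valid here.
(C) R is symmetric (every R-edge is matched by its reverse), so the schema is valid here.
(D) R is symmetric (every R-edge is matched by its reverse), so the schema is valid here.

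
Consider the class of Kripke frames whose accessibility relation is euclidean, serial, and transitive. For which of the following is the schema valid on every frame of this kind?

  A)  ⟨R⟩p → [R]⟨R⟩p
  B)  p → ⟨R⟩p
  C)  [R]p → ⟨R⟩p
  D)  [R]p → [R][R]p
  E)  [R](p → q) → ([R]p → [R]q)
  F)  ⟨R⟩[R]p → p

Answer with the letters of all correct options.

A, C, D, E

(A) ⟨R⟩p → [R]⟨R⟩p is axiom 5; it is valid on a frame exactly when R is euclidean. Every such R is euclidean, so valid.
(B) p → ⟨R⟩p is the dual of axiom T, which corresponds to reflexivity. Such an R need not be reflexive — not valid.
(C) [R]p → ⟨R⟩p is axiom D, which corresponds to seriality. Every such R is serial — valid.
(D) [R]p → [R][R]p (axiom 4) characterises the transitive frames. Every such R is transitive — valid.
(E) [R](p → q) → ([R]p → [R]q) is axiom K, valid on every Kripke frame — valid.
(F) ⟨R⟩[R]p → p is the dual of axiom B; it is valid on a frame exactly when R is symmetric. Such an R need not be symmetric, so not valid.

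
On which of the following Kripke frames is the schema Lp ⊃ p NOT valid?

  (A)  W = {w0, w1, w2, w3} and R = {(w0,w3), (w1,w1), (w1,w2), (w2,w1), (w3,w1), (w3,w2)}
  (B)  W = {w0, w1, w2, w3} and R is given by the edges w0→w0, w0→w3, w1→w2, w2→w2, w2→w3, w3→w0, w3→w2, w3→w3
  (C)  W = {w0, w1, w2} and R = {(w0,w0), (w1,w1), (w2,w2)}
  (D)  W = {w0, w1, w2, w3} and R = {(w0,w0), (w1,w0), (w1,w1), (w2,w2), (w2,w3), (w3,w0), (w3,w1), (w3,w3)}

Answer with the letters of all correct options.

A, B

The schema Lp ⊃ p is axiom T; it is valid on a frame iff R is reflexive.
(A) R is not reflexive (not w0 R w0), so the schema fails here.
(B) R is not reflexive (not w1 R w1), so the schema fails here.
(C) R is reflexive (each world relates to itself), so the schema is valid here.
(D) R is reflexive (each world relates to itself), so the schema is valid here.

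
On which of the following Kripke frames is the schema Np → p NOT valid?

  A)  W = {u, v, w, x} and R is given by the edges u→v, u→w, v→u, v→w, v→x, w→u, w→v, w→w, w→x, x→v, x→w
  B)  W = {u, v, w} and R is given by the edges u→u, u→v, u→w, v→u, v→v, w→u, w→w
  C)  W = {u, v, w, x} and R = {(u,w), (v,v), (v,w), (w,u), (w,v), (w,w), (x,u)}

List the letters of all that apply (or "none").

The schema Np → p is axiom T; it is valid on a frame iff R is reflexive.
(A) R is not reflexive (not u R u), so the schema fails here.
(B) R is reflexive (each world relates to itself), so the schema is valid here.
(C) R is not reflexive (not u R u), so the schema fails here.

A, C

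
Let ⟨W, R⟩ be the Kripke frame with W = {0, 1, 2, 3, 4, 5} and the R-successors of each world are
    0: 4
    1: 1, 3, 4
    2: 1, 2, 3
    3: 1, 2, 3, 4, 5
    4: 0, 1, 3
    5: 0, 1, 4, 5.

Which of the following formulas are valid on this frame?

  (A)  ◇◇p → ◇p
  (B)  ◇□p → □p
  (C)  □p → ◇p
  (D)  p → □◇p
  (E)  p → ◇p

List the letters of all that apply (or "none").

C

R is not reflexive: not 0 R 0.
R is not symmetric: 2 R 1 but not 1 R 2.
R is not transitive: 0 R 4 and 4 R 0 but not 0 R 0.
R is not euclidean: 2 R 1 and 2 R 2 but not 1 R 2.
R is serial: every world has an R-successor.
(A) ◇◇p → ◇p (the dual of axiom 4) characterises the transitive frames. R is not transitive — not valid.
(B) ◇□p → □p is the dual of axiom 5; it is valid on a frame exactly when R is euclidean. R is not euclidean, so not valid.
(C) □p → ◇p is axiom D; it is valid on a frame exactly when R is serial. R is serial, so valid.
(D) p → □◇p (axiom B) characterises the symmetric frames. R is not symmetric — not valid.
(E) p → ◇p is the dual of axiom T, which corresponds to reflexivity. R is not reflexive — not valid.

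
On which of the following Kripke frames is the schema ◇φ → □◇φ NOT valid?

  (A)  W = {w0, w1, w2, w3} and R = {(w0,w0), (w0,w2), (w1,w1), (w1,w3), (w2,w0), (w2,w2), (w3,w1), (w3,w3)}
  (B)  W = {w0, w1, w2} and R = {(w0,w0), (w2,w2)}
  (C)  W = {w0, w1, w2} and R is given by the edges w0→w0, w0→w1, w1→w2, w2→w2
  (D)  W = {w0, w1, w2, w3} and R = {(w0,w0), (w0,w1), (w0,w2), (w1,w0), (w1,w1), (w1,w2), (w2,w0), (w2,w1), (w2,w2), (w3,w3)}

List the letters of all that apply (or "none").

C

The schema ◇φ → □◇φ is axiom 5; it is valid on a frame iff R is euclidean.
(A) R is euclidean (any two R-successors of the same world are R-related), so the schema is valid here.
(B) R is euclidean (any two R-successors of the same world are R-related), so the schema is valid here.
(C) R is not euclidean (w0 R w1 and w0 R w0 but not w1 R w0), so the schema fails here.
(D) R is euclidean (any two R-successors of the same world are R-related), so the schema is valid here.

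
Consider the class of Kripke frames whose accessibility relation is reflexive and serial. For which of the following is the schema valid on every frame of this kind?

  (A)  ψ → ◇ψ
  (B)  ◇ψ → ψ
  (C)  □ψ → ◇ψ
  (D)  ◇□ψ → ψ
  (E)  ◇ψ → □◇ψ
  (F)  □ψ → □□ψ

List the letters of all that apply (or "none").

A, C

(A) the dual of axiom T: valid iff R is reflexive. Every such R is reflexive — valid.
(B) ◇ψ → ψ (the converse of T) corresponds to R being a subset of the identity. Such an R need not be a subset of the identity, so not valid.
(C) □ψ → ◇ψ is axiom D, which corresponds to seriality. Every such R is serial — valid.
(D) ◇□ψ → ψ is the dual of axiom B; it is valid on a frame exactly when R is symmetric. Such an R need not be symmetric, so not valid.
(E) ◇ψ → □◇ψ is axiom 5, which corresponds to the euclidean property. Such an R need not be euclidean — not valid.
(F) □ψ → □□ψ is axiom 4; it is valid on a frame exactly when R is transitive. Such an R need not be transitive, so not valid.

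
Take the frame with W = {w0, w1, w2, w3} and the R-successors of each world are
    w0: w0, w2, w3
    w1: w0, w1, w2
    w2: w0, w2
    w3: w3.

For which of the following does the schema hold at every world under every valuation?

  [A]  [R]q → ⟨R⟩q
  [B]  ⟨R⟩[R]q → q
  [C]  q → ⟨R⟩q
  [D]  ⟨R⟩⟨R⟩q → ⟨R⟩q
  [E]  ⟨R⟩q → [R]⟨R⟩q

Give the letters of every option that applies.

A, C

R is reflexive: each world relates to itself.
R is not symmetric: w0 R w3 but not w3 R w0.
R is not transitive: w1 R w0 and w0 R w3 but not w1 R w3.
R is not euclidean: w0 R w2 and w0 R w3 but not w2 R w3.
R is serial: every world has an R-successor.
(A) [R]q → ⟨R⟩q is axiom D; it is valid on a frame exactly when R is serial. R is serial, so valid.
(B) ⟨R⟩[R]q → q is the dual of axiom B, which corresponds to symmetry. R is not symmetric — not valid.
(C) q → ⟨R⟩q (the dual of axiom T) characterises the reflexive frames. R is reflexive — valid.
(D) the dual of axiom 4: valid iff R is transitive. R is not transitive — not valid.
(E) ⟨R⟩q → [R]⟨R⟩q (axiom 5) characterises the euclidean frames. R is not euclidean — not valid.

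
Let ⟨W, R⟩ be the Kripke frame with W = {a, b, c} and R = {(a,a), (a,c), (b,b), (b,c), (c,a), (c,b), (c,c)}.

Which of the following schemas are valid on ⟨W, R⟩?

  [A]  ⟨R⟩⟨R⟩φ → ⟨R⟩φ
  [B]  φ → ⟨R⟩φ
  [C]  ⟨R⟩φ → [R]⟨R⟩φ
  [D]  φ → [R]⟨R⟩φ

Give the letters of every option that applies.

R is reflexive: each world relates to itself.
R is symmetric: every R-edge is matched by its reverse.
R is not transitive: a R c and c R b but not a R b.
R is not euclidean: c R a and c R b but not a R b.
(A) the dual of axiom 4: valid iff R is transitive. R is not transitive — not valid.
(B) φ → ⟨R⟩φ (the dual of axiom T) characterises the reflexive frames. R is reflexive — valid.
(C) ⟨R⟩φ → [R]⟨R⟩φ is axiom 5; it is valid on a frame exactly when R is euclidean. R is not euclidean, so not valid.
(D) axiom B: valid iff R is symmetric. R is symmetric — valid.

B, D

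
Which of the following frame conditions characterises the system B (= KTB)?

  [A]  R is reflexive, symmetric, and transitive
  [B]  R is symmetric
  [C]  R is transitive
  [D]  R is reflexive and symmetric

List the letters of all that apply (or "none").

(A) this class determines S5, not B (= KTB).
(B) this class determines KB, not B (= KTB).
(C) this class determines K4, not B (= KTB).
(D) B (= KTB) is sound and complete for exactly this class.

D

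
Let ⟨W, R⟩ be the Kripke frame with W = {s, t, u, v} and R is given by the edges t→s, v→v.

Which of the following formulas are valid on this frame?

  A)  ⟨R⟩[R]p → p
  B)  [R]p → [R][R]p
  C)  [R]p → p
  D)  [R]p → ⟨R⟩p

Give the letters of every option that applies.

R is not reflexive: not s R s.
R is not symmetric: t R s but not s R t.
R is transitive: R is closed under composition.
R is not serial: s has no R-successor.
(A) ⟨R⟩[R]p → p is the dual of axiom B, which corresponds to symmetry. R is not symmetric — not valid.
(B) [R]p → [R][R]p (axiom 4) characterises the transitive frames. R is transitive — valid.
(C) axiom T: valid iff R is reflexive. R is not reflexive — not valid.
(D) [R]p → ⟨R⟩p is axiom D; it is valid on a frame exactly when R is serial. R is not serial, so not valid.

B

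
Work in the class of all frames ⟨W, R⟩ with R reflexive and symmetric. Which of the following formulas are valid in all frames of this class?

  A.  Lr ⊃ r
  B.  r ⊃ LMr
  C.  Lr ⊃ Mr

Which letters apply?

A, B, C

Reflexive relations are serial.
(A) Lr ⊃ r is axiom T, which corresponds to reflexivity. Every such R is reflexive — valid.
(B) axiom B: valid iff R is symmetric. Every such R is symmetric — valid.
(C) axiom D: valid iff R is serial. Every such R is serial — valid.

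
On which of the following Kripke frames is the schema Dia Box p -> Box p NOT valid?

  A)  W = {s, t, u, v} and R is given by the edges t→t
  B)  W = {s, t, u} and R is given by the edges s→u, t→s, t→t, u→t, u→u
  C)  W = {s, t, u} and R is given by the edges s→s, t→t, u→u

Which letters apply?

The schema Dia Box p -> Box p is the dual of axiom 5; it is valid on a frame iff R is euclidean.
(A) R is euclidean (any two R-successors of the same world are R-related), so the schema is valid here.
(B) R is not euclidean (t R s and t R t but not s R t), so the schema fails here.
(C) R is euclidean (any two R-successors of the same world are R-related), so the schema is valid here.

B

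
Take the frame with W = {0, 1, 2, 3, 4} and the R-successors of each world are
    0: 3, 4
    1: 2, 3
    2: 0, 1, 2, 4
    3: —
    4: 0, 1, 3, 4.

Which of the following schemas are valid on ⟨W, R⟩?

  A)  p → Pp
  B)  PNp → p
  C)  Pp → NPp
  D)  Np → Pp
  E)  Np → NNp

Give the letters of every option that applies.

none

R is not reflexive: not 0 R 0.
R is not symmetric: 0 R 3 but not 3 R 0.
R is not transitive: 0 R 4 and 4 R 0 but not 0 R 0.
R is not euclidean: 0 R 3 and 0 R 4 but not 3 R 4.
R is not serial: 3 has no R-successor.
(A) p → Pp (the dual of axiom T) characterises the reflexive frames. R is not reflexive — not valid.
(B) PNp → p (the dual of axiom B) characterises the symmetric frames. R is not symmetric — not valid.
(C) Pp → NPp is axiom 5; it is valid on a frame exactly when R is euclidean. R is not euclidean, so not valid.
(D) Np → Pp is axiom D; it is valid on a frame exactly when R is serial. R is not serial, so not valid.
(E) axiom 4: valid iff R is transitive. R is not transitive — not valid.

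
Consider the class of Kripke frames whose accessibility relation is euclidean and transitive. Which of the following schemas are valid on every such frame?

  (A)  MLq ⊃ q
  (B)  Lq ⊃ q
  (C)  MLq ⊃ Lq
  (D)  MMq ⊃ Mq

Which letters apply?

(A) the dual of axiom B: valid iff R is symmetric. Such an R need not be symmetric — not valid.
(B) Lq ⊃ q is axiom T; it is valid on a frame exactly when R is reflexive. Such an R need not be reflexive, so not valid.
(C) MLq ⊃ Lq (the dual of axiom 5) characterises the euclidean frames. Every such R is euclidean — valid.
(D) MMq ⊃ Mq is the dual of axiom 4, which corresponds to transitivity. Every such R is transitive — valid.

C, D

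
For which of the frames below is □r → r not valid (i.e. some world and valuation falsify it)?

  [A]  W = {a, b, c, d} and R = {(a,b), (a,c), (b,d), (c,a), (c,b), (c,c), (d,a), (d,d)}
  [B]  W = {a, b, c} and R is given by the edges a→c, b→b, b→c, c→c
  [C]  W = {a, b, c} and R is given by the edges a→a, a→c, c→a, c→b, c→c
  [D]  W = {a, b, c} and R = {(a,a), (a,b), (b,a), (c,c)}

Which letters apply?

A, B, C, D

The schema □r → r is axiom T; it is valid on a frame iff R is reflexive.
(A) R is not reflexive (not a R a), so the schema fails here.
(B) R is not reflexive (not a R a), so the schema fails here.
(C) R is not reflexive (not b R b), so the schema fails here.
(D) R is not reflexive (not b R b), so the schema fails here.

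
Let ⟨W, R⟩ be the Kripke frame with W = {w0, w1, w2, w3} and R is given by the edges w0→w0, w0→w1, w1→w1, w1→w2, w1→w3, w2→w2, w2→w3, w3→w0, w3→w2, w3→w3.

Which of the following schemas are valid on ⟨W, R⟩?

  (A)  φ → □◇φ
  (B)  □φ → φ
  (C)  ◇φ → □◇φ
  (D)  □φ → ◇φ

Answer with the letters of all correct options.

R is reflexive: each world relates to itself.
R is not symmetric: w0 R w1 but not w1 R w0.
R is not euclidean: w0 R w1 and w0 R w0 but not w1 R w0.
R is serial: every world has an R-successor.
(A) axiom B: valid iff R is symmetric. R is not symmetric — not valid.
(B) □φ → φ (axiom T) characterises the reflexive frames. R is reflexive — valid.
(C) axiom 5: valid iff R is euclidean. R is not euclidean — not valid.
(D) □φ → ◇φ (axiom D) characterises the serial frames. R is serial — valid.

B, D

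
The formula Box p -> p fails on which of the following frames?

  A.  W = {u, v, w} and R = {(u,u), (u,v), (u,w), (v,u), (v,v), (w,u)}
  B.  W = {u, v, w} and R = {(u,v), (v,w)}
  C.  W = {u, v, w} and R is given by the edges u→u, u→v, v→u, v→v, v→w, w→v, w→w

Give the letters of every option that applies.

A, B

The schema Box p -> p is axiom T; it is valid on a frame iff R is reflexive.
(A) R is not reflexive (not w R w), so the schema fails here.
(B) R is not reflexive (not u R u), so the schema fails here.
(C) R is reflexive (each world relates to itself), so the schema is valid here.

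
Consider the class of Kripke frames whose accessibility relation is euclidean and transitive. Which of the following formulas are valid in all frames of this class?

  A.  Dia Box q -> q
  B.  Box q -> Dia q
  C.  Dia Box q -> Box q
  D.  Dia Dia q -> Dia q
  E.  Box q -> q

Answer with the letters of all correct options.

C, D

(A) the dual of axiom B: valid iff R is symmetric. Such an R need not be symmetric — not valid.
(B) Box q -> Dia q is axiom D, which corresponds to seriality. Such an R need not be serial — not valid.
(C) Dia Box q -> Box q is the dual of axiom 5; it is valid on a frame exactly when R is euclidean. Every such R is euclidean, so valid.
(D) the dual of axiom 4: valid iff R is transitive. Every such R is transitive — valid.
(E) Box q -> q (axiom T) characterises the reflexive frames. Such an R need not be reflexive — not valid.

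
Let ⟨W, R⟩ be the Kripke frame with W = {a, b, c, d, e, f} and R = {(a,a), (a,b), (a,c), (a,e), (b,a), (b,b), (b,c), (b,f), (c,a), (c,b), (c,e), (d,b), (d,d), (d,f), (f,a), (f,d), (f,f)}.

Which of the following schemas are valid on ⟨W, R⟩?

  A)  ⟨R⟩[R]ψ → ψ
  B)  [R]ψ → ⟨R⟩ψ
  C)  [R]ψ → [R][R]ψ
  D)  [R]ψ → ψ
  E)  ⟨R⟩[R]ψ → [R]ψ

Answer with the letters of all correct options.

R is not reflexive: not c R c.
R is not symmetric: a R e but not e R a.
R is not transitive: a R b and b R f but not a R f.
R is not euclidean: a R b and a R e but not b R e.
R is not serial: e has no R-successor.
(A) ⟨R⟩[R]ψ → ψ is the dual of axiom B; it is valid on a frame exactly when R is symmetric. R is not symmetric, so not valid.
(B) [R]ψ → ⟨R⟩ψ is axiom D; it is valid on a frame exactly when R is serial. R is not serial, so not valid.
(C) [R]ψ → [R][R]ψ (axiom 4) characterises the transitive frames. R is not transitive — not valid.
(D) [R]ψ → ψ (axiom T) characterises the reflexive frames. R is not reflexive — not valid.
(E) ⟨R⟩[R]ψ → [R]ψ is the dual of axiom 5, which corresponds to the euclidean property. R is not euclidean — not valid.

none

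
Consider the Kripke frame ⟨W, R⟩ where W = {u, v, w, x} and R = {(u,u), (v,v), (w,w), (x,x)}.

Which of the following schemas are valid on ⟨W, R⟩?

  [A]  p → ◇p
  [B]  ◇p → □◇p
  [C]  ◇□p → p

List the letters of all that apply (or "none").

R is reflexive: each world relates to itself.
R is symmetric: every R-edge is matched by its reverse.
R is euclidean: any two R-successors of the same world are R-related.
(A) p → ◇p (the dual of axiom T) characterises the reflexive frames. R is reflexive — valid.
(B) ◇p → □◇p is axiom 5; it is valid on a frame exactly when R is euclidean. R is euclidean, so valid.
(C) ◇□p → p is the dual of axiom B; it is valid on a frame exactly when R is symmetric. R is symmetric, so valid.

A, B, C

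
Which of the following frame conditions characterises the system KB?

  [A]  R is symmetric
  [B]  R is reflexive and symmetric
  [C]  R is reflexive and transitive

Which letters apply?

(A) KB is sound and complete for exactly this class.
(B) this class determines B (= KTB), not KB.
(C) this class determines S4, not KB.

A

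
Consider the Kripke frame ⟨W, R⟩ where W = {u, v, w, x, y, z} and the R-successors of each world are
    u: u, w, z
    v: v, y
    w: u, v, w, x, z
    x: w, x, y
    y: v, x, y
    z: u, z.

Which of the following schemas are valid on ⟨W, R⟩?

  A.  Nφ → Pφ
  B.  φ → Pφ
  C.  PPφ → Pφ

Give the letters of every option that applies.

R is reflexive: each world relates to itself.
R is not transitive: u R w and w R v but not u R v.
R is serial: every world has an R-successor.
(A) axiom D: valid iff R is serial. R is serial — valid.
(B) the dual of axiom T: valid iff R is reflexive. R is reflexive — valid.
(C) PPφ → Pφ (the dual of axiom 4) characterises the transitive frames. R is not transitive — not valid.

A, B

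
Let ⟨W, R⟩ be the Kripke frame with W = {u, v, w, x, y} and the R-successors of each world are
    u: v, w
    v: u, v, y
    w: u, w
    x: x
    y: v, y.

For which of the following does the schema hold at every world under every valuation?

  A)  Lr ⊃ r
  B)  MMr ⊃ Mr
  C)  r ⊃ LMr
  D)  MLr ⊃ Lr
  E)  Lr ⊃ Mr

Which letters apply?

C, E

R is not reflexive: not u R u.
R is symmetric: every R-edge is matched by its reverse.
R is not transitive: u R v and v R u but not u R u.
R is not euclidean: u R v and u R w but not v R w.
R is serial: every world has an R-successor.
(A) axiom T: valid iff R is reflexive. R is not reflexive — not valid.
(B) the dual of axiom 4: valid iff R is transitive. R is not transitive — not valid.
(C) r ⊃ LMr is axiom B; it is valid on a frame exactly when R is symmetric. R is symmetric, so valid.
(D) MLr ⊃ Lr is the dual of axiom 5; it is valid on a frame exactly when R is euclidean. R is not euclidean, so not valid.
(E) Lr ⊃ Mr is axiom D, which corresponds to seriality. R is serial — valid.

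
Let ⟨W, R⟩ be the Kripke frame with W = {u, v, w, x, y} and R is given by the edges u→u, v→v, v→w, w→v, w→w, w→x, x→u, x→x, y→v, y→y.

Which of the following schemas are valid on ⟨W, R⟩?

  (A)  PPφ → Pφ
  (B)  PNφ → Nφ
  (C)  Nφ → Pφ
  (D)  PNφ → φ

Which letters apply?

R is not symmetric: w R x but not x R w.
R is not transitive: v R w and w R x but not v R x.
R is not euclidean: w R v and w R x but not v R x.
R is serial: every world has an R-successor.
(A) PPφ → Pφ is the dual of axiom 4; it is valid on a frame exactly when R is transitive. R is not transitive, so not valid.
(B) PNφ → Nφ is the dual of axiom 5; it is valid on a frame exactly when R is euclidean. R is not euclidean, so not valid.
(C) axiom D: valid iff R is serial. R is serial — valid.
(D) the dual of axiom B: valid iff R is symmetric. R is not symmetric — not valid.

C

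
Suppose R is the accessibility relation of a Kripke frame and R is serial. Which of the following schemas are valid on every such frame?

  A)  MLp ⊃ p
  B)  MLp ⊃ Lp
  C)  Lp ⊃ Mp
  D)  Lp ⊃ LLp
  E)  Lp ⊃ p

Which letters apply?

(A) MLp ⊃ p is the dual of axiom B, which corresponds to symmetry. Such an R need not be symmetric — not valid.
(B) MLp ⊃ Lp is the dual of axiom 5, which corresponds to the euclidean property. Such an R need not be euclidean — not valid.
(C) Lp ⊃ Mp (axiom D) characterises the serial frames. Every such R is serial — valid.
(D) axiom 4: valid iff R is transitive. Such an R need not be transitive — not valid.
(E) Lp ⊃ p is axiom T, which corresponds to reflexivity. Such an R need not be reflexive — not valid.

C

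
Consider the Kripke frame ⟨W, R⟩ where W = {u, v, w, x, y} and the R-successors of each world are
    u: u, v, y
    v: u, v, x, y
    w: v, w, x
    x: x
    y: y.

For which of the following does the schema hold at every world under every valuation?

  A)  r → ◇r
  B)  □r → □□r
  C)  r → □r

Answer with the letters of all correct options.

A

R is reflexive: each world relates to itself.
R is not transitive: u R v and v R x but not u R x.
R is not a subset of the identity: u R v with u ≠ v.
(A) the dual of axiom T: valid iff R is reflexive. R is reflexive — valid.
(B) □r → □□r is axiom 4; it is valid on a frame exactly when R is transitive. R is not transitive, so not valid.
(C) r → □r is valid only on frames where every R-edge is a self-loop. Here R ⊄ identity — not valid.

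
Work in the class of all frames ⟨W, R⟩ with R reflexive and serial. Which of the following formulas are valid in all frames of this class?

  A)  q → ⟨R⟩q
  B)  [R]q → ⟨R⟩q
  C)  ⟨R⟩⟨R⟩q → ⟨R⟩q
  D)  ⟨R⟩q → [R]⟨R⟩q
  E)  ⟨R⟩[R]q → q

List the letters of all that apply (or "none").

(A) q → ⟨R⟩q is the dual of axiom T, which corresponds to reflexivity. Every such R is reflexive — valid.
(B) [R]q → ⟨R⟩q is axiom D, which corresponds to seriality. Every such R is serial — valid.
(C) ⟨R⟩⟨R⟩q → ⟨R⟩q is the dual of axiom 4; it is valid on a frame exactly when R is transitive. Such an R need not be transitive, so not valid.
(D) axiom 5: valid iff R is euclidean. Such an R need not be euclidean — not valid.
(E) ⟨R⟩[R]q → q (the dual of axiom B) characterises the symmetric frames. Such an R need not be symmetric — not valid.

A, B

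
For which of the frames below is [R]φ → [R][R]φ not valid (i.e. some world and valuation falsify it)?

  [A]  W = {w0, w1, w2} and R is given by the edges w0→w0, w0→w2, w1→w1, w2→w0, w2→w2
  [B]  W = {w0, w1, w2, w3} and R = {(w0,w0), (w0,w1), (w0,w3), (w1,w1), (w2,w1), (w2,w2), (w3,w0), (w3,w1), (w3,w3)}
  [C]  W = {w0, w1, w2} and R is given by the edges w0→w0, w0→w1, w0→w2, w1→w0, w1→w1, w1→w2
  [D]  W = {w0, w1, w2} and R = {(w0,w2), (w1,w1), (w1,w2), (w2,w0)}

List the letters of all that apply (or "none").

D

The schema [R]φ → [R][R]φ is axiom 4; it is valid on a frame iff R is transitive.
(A) R is transitive (R is closed under composition), so the schema is valid here.
(B) R is transitive (R is closed under composition), so the schema is valid here.
(C) R is transitive (R is closed under composition), so the schema is valid here.
(D) R is not transitive (w0 R w2 and w2 R w0 but not w0 R w0), so the schema fails here.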